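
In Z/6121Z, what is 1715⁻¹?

3280

6121 = 3×1715 + 976
1715 = 1×976 + 739
976 = 1×739 + 237
739 = 3×237 + 28
237 = 8×28 + 13
28 = 2×13 + 2
13 = 6×2 + 1
2 = 2×1 + 0
gcd(1715, 6121) = 1, so the inverse exists.
Back-substitute for 1:
1 = 1×13 − 6×2
  = −6×28 + 13×13
  = 13×237 − 110×28
  = −110×739 + 343×237
  = 343×976 − 453×739
  = −453×1715 + 796×976
  = 796×6121 − 2841×1715
So 1715⁻¹ ≡ −2841 ≡ 3280 (mod 6121).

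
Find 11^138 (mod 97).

11^1 ≡ 11 (mod 97)
11^2 ≡ 11^2 = 121 ≡ 24 (mod 97)
11^4 ≡ 24^2 = 576 ≡ 91 (mod 97)
11^8 ≡ 91^2 = 8281 ≡ 36 (mod 97)
11^16 ≡ 36^2 = 1296 ≡ 35 (mod 97)
11^32 ≡ 35^2 = 1225 ≡ 61 (mod 97)
11^64 ≡ 61^2 = 3721 ≡ 35 (mod 97)
11^128 ≡ 35^2 = 1225 ≡ 61 (mod 97)
11^138 = 11^128 · 11^8 · 11^2 ≡ 61 · 36 · 24 (mod 97).
Accumulate the product:
61 · 36 = 2196 ≡ 62
62 · 24 = 1488 ≡ 33

33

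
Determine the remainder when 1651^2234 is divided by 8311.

By square-and-multiply:
2234 in binary is 100010111010, i.e. 2234 = 2048 + 128 + 32 + 16 + 8 + 2.
1651^1 ≡ 1651 (mod 8311)
1651^2 ≡ 1651^2 = 2725801 ≡ 8104 (mod 8311)
1651^4 ≡ 8104^2 = 65674816 ≡ 1294 (mod 8311)
1651^8 ≡ 1294^2 = 1674436 ≡ 3925 (mod 8311)
1651^16 ≡ 3925^2 = 15405625 ≡ 5342 (mod 8311)
1651^32 ≡ 5342^2 = 28536964 ≡ 5301 (mod 8311)
1651^64 ≡ 5301^2 = 28100601 ≡ 1110 (mod 8311)
1651^128 ≡ 1110^2 = 1232100 ≡ 2072 (mod 8311)
1651^256 ≡ 2072^2 = 4293184 ≡ 4708 (mod 8311)
1651^512 ≡ 4708^2 = 22165264 ≡ 8138 (mod 8311)
1651^1024 ≡ 8138^2 = 66227044 ≡ 4996 (mod 8311)
1651^2048 ≡ 4996^2 = 24960016 ≡ 2083 (mod 8311)
1651^2234 = 1651^2048 × 1651^128 × 1651^32 × 1651^16 × 1651^8 × 1651^2 ≡ 2083 × 2072 × 5301 × 5342 × 3925 × 8104 (mod 8311).
Accumulate the product:
2083 × 2072 = 4315976 ≡ 2567
2567 × 5301 = 13607667 ≡ 2560
2560 × 5342 = 13675520 ≡ 3925
3925 × 3925 = 15405625 ≡ 5342
5342 × 8104 = 43291568 ≡ 7880

7880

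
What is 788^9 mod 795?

9 in binary is 1001, i.e. 9 = 8 + 1.
788^1 ≡ 788 (mod 795)
788^2 ≡ 788^2 = 620944 ≡ 49 (mod 795)
788^4 ≡ 49^2 = 2401 ≡ 16 (mod 795)
788^8 ≡ 16^2 = 256 (mod 795)
788^9 = 788^8 × 788^1 ≡ 256 × 788 (mod 795).
256 × 788 = 201728 ≡ 593 (mod 795).

593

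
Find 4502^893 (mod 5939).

1570

Using repeated squaring:
893 in binary is 1101111101, i.e. 893 = 512 + 256 + 64 + 32 + 16 + 8 + 4 + 1.
4502^1 ≡ 4502 (mod 5939)
4502^2 ≡ 4502^2 = 20268004 ≡ 4136 (mod 5939)
4502^4 ≡ 4136^2 = 17106496 ≡ 2176 (mod 5939)
4502^8 ≡ 2176^2 = 4734976 ≡ 1593 (mod 5939)
4502^16 ≡ 1593^2 = 2537649 ≡ 1696 (mod 5939)
4502^32 ≡ 1696^2 = 2876416 ≡ 1940 (mod 5939)
4502^64 ≡ 1940^2 = 3763600 ≡ 4213 (mod 5939)
4502^128 ≡ 4213^2 = 17749369 ≡ 3637 (mod 5939)
4502^256 ≡ 3637^2 = 13227769 ≡ 1616 (mod 5939)
4502^512 ≡ 1616^2 = 2611456 ≡ 4235 (mod 5939)
4502^893 = 4502^512 · 4502^256 · 4502^64 · 4502^32 · 4502^16 · 4502^8 · 4502^4 · 4502^1 ≡ 4235 · 1616 · 4213 · 1940 · 1696 · 1593 · 2176 · 4502 (mod 5939).
Accumulate the product:
4235 · 1616 = 6843760 ≡ 2032
2032 · 4213 = 8560816 ≡ 2717
2717 · 1940 = 5270980 ≡ 3087
3087 · 1696 = 5235552 ≡ 3293
3293 · 1593 = 5245749 ≡ 1612
1612 · 2176 = 3507712 ≡ 3702
3702 · 4502 = 16666404 ≡ 1570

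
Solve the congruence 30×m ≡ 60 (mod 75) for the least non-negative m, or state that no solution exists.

2

gcd(30, 75) = 15, and 15 | 60, so solutions exist.
Divide through by 15: 2×m ≡ 4 mod 5.
2⁻¹ ≡ 3 (mod 5).
m ≡ 3×4 ≡ 2 (mod 5).
The smallest non-negative solution is m = 2.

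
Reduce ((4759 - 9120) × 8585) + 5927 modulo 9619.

4759 - 9120 = -4361 ≡ 5258 (mod 9619)
5258 × 8585 = 45139930 ≡ 7582 (mod 9619)
7582 + 5927 = 13509 ≡ 3890 (mod 9619)

3890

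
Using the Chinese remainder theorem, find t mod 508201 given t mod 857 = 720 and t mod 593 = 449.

367516

857⁻¹ mod 593: 857×447 ≡ 1 (mod 593), so 857⁻¹ ≡ 447.
t = 720 + 857×((449 − 720)×447 mod 593) = 720 + 857×428 = 367516.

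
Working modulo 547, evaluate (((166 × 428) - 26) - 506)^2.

21

166 × 428 = 71048 ≡ 485 (mod 547)
485 - 26 = 459
459 - 506 = -47 ≡ 500 (mod 547)
(500)^2 ≡ 21 (mod 547)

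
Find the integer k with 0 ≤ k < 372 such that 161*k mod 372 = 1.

305

372 = 2·161 + 50
161 = 3·50 + 11
50 = 4·11 + 6
11 = 1·6 + 5
6 = 1·5 + 1
5 = 5·1 + 0
gcd(161, 372) = 1, so the inverse exists.
Bézout: 1 = 29·372 − 67·161.
So 161⁻¹ ≡ −67 ≡ 305 (mod 372).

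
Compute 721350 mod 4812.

4362

721350 = 149×4812 + 4362, so 721350 ≡ 4362 (mod 4812).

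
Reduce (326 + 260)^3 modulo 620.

326 + 260 = 586
(586)^3 ≡ 376 (mod 620)

376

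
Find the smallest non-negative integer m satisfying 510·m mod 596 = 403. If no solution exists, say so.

gcd(510, 596) = 2, and 2 does not divide 403.
So the congruence has no solution.

no solution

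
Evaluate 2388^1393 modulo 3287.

3278

Compute successive squares:
2388^1 ≡ 2388 (mod 3287)
2388^2 ≡ 2388^2 = 5702544 ≡ 2886 (mod 3287)
2388^4 ≡ 2886^2 = 8328996 ≡ 3025 (mod 3287)
2388^8 ≡ 3025^2 = 9150625 ≡ 2904 (mod 3287)
2388^16 ≡ 2904^2 = 8433216 ≡ 2061 (mod 3287)
2388^32 ≡ 2061^2 = 4247721 ≡ 917 (mod 3287)
2388^64 ≡ 917^2 = 840889 ≡ 2704 (mod 3287)
2388^128 ≡ 2704^2 = 7311616 ≡ 1328 (mod 3287)
2388^256 ≡ 1328^2 = 1763584 ≡ 1752 (mod 3287)
2388^512 ≡ 1752^2 = 3069504 ≡ 2733 (mod 3287)
2388^1024 ≡ 2733^2 = 7469289 ≡ 1225 (mod 3287)
2388^1393 = 2388^1024 × 2388^256 × 2388^64 × 2388^32 × 2388^16 × 2388^1 ≡ 1225 × 1752 × 2704 × 917 × 2061 × 2388 (mod 3287).
Accumulate the product:
1225 × 1752 = 2146200 ≡ 3076
3076 × 2704 = 8317504 ≡ 1394
1394 × 917 = 1278298 ≡ 2942
2942 × 2061 = 6063462 ≡ 2234
2234 × 2388 = 5334792 ≡ 3278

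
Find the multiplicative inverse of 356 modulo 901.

696

901 = 2·356 + 189
356 = 1·189 + 167
189 = 1·167 + 22
167 = 7·22 + 13
22 = 1·13 + 9
13 = 1·9 + 4
9 = 2·4 + 1
4 = 4·1 + 0
gcd(356, 901) = 1, so the inverse exists.
Bézout: 1 = 81·901 − 205·356.
So 356⁻¹ ≡ −205 ≡ 696 (mod 901).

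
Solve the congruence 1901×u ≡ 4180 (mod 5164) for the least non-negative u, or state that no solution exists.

gcd(1901, 5164) = 1, so a unique solution mod 5164 exists.
1901⁻¹ ≡ 4273 (mod 5164).
u ≡ 4273×4180 ≡ 4028 (mod 5164).

4028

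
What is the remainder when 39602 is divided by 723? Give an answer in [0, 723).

560

39602 = 54*723 + 560, so 39602 ≡ 560 (mod 723).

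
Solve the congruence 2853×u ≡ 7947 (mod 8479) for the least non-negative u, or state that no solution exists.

404

gcd(2853, 8479) = 1, so a unique solution mod 8479 exists.
2853⁻¹ ≡ 318 (mod 8479).
u ≡ 318×7947 ≡ 404 (mod 8479).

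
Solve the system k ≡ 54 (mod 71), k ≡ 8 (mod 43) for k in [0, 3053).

71⁻¹ mod 43: 71·20 ≡ 1 (mod 43), so 71⁻¹ ≡ 20.
k = 54 + 71·((8 − 54)·20 mod 43) = 54 + 71·26 = 1900.

1900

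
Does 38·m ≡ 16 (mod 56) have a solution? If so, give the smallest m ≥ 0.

24

gcd(38, 56) = 2, and 2 | 16, so solutions exist.
Divide through by 2: 19·m = 8 (mod 28).
19⁻¹ ≡ 3 (mod 28).
m ≡ 3·8 ≡ 24 (mod 28).
The smallest non-negative solution is m = 24.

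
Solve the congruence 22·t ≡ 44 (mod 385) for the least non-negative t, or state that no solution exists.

gcd(22, 385) = 11, and 11 | 44, so solutions exist.
Divide through by 11: 2·t ≡ 4 mod 35.
2⁻¹ ≡ 18 (mod 35).
t ≡ 18·4 ≡ 2 (mod 35).
The smallest non-negative solution is t = 2.

2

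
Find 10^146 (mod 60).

10^1 ≡ 10 (mod 60)
10^2 ≡ 10^2 = 100 ≡ 40 (mod 60)
10^4 ≡ 40^2 = 1600 ≡ 40 (mod 60)
10^8 ≡ 40^2 = 1600 ≡ 40 (mod 60)
10^16 ≡ 40^2 = 1600 ≡ 40 (mod 60)
10^32 ≡ 40^2 = 1600 ≡ 40 (mod 60)
10^64 ≡ 40^2 = 1600 ≡ 40 (mod 60)
10^128 ≡ 40^2 = 1600 ≡ 40 (mod 60)
10^146 = 10^128 * 10^16 * 10^2 ≡ 40 * 40 * 40 (mod 60).
Accumulate the product:
40 * 40 = 1600 ≡ 40
40 * 40 = 1600 ≡ 40

40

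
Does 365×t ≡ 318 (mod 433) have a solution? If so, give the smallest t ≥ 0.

59

gcd(365, 433) = 1, so a unique solution mod 433 exists.
365⁻¹ ≡ 312 (mod 433).
t ≡ 312×318 ≡ 59 (mod 433).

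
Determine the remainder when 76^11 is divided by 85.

36

11 in binary is 1011, i.e. 11 = 8 + 2 + 1.
76^1 ≡ 76 (mod 85)
76^2 ≡ 76^2 = 5776 ≡ 81 (mod 85)
76^4 ≡ 81^2 = 6561 ≡ 16 (mod 85)
76^8 ≡ 16^2 = 256 ≡ 1 (mod 85)
76^11 = 76^8 * 76^2 * 76^1 ≡ 1 * 81 * 76 (mod 85).
Accumulate the product:
1 * 81 = 81
81 * 76 = 6156 ≡ 36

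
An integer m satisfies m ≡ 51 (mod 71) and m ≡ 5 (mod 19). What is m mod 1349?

974

71⁻¹ mod 19: 71×15 ≡ 1 (mod 19), so 71⁻¹ ≡ 15.
m = 51 + 71×((5 − 51)×15 mod 19) = 51 + 71×13 = 974.
Check: 974 mod 71 = 51, 974 mod 19 = 5. ✓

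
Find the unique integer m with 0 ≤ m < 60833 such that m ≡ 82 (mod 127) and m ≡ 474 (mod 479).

59391

127⁻¹ mod 479: 127*347 ≡ 1 (mod 479), so 127⁻¹ ≡ 347.
m = 82 + 127*((474 − 82)*347 mod 479) = 82 + 127*467 = 59391.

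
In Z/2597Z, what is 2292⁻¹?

579

By the extended Euclidean algorithm:
2597 = 1*2292 + 305
2292 = 7*305 + 157
305 = 1*157 + 148
157 = 1*148 + 9
148 = 16*9 + 4
9 = 2*4 + 1
4 = 4*1 + 0
gcd(2292, 2597) = 1, so the inverse exists.
Back-substitute for 1:
1 = 1*9 − 2*4
  = −2*148 + 33*9
  = 33*157 − 35*148
  = −35*305 + 68*157
  = 68*2292 − 511*305
  = −511*2597 + 579*2292
So 2292⁻¹ ≡ 579 (mod 2597).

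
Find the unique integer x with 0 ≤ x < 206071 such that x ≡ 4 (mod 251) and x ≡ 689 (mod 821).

251⁻¹ mod 821: 251*664 ≡ 1 (mod 821), so 251⁻¹ ≡ 664.
x = 4 + 251*((689 − 4)*664 mod 821) = 4 + 251*6 = 1510.

1510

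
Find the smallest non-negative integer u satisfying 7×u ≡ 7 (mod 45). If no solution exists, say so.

1

gcd(7, 45) = 1, so a unique solution mod 45 exists.
7⁻¹ ≡ 13 (mod 45).
u ≡ 13×7 ≡ 1 (mod 45).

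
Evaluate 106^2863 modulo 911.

342

Using repeated squaring:
106^1 ≡ 106 (mod 911)
106^2 ≡ 106^2 = 11236 ≡ 304 (mod 911)
106^4 ≡ 304^2 = 92416 ≡ 405 (mod 911)
106^8 ≡ 405^2 = 164025 ≡ 45 (mod 911)
106^16 ≡ 45^2 = 2025 ≡ 203 (mod 911)
106^32 ≡ 203^2 = 41209 ≡ 214 (mod 911)
106^64 ≡ 214^2 = 45796 ≡ 246 (mod 911)
106^128 ≡ 246^2 = 60516 ≡ 390 (mod 911)
106^256 ≡ 390^2 = 152100 ≡ 874 (mod 911)
106^512 ≡ 874^2 = 763876 ≡ 458 (mod 911)
106^1024 ≡ 458^2 = 209764 ≡ 234 (mod 911)
106^2048 ≡ 234^2 = 54756 ≡ 96 (mod 911)
106^2863 = 106^2048 × 106^512 × 106^256 × 106^32 × 106^8 × 106^4 × 106^2 × 106^1 ≡ 96 × 458 × 874 × 214 × 45 × 405 × 304 × 106 (mod 911).
Accumulate the product:
96 × 458 = 43968 ≡ 240
240 × 874 = 209760 ≡ 230
230 × 214 = 49220 ≡ 26
26 × 45 = 1170 ≡ 259
259 × 405 = 104895 ≡ 130
130 × 304 = 39520 ≡ 347
347 × 106 = 36782 ≡ 342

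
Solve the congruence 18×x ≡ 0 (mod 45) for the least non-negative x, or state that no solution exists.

gcd(18, 45) = 9, and 9 | 0, so solutions exist.
Divide through by 9: 2×x ≡ 0 (mod 5).
2⁻¹ ≡ 3 (mod 5).
x ≡ 3×0 ≡ 0 (mod 5).
The smallest non-negative solution is x = 0.

0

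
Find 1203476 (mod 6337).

5783

1203476 = 189*6337 + 5783, so 1203476 ≡ 5783 (mod 6337).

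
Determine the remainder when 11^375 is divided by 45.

375 in binary is 101110111, i.e. 375 = 256 + 64 + 32 + 16 + 4 + 2 + 1.
11^1 ≡ 11 (mod 45)
11^2 ≡ 11^2 = 121 ≡ 31 (mod 45)
11^4 ≡ 31^2 = 961 ≡ 16 (mod 45)
11^8 ≡ 16^2 = 256 ≡ 31 (mod 45)
11^16 ≡ 31^2 = 961 ≡ 16 (mod 45)
11^32 ≡ 16^2 = 256 ≡ 31 (mod 45)
11^64 ≡ 31^2 = 961 ≡ 16 (mod 45)
11^128 ≡ 16^2 = 256 ≡ 31 (mod 45)
11^256 ≡ 31^2 = 961 ≡ 16 (mod 45)
11^375 = 11^256 * 11^64 * 11^32 * 11^16 * 11^4 * 11^2 * 11^1 ≡ 16 * 16 * 31 * 16 * 16 * 31 * 11 (mod 45).
Accumulate the product:
16 * 16 = 256 ≡ 31
31 * 31 = 961 ≡ 16
16 * 16 = 256 ≡ 31
31 * 16 = 496 ≡ 1
1 * 31 = 31
31 * 11 = 341 ≡ 26

26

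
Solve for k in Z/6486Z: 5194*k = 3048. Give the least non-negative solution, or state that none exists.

gcd(5194, 6486) = 2, and 2 | 3048, so solutions exist.
Divide through by 2: 2597*k ≡ 1524 mod 3243.
2597⁻¹ ≡ 2495 (mod 3243).
k ≡ 2495*1524 ≡ 1584 (mod 3243).
The smallest non-negative solution is k = 1584.

1584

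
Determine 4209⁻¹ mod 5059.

By the extended Euclidean algorithm:
5059 = 1·4209 + 850
4209 = 4·850 + 809
850 = 1·809 + 41
809 = 19·41 + 30
41 = 1·30 + 11
30 = 2·11 + 8
11 = 1·8 + 3
8 = 2·3 + 2
3 = 1·2 + 1
2 = 2·1 + 0
gcd(4209, 5059) = 1, so the inverse exists.
Back-substitute for 1:
1 = 1·3 − 1·2
  = −1·8 + 3·3
  = 3·11 − 4·8
  = −4·30 + 11·11
  = 11·41 − 15·30
  = −15·809 + 296·41
  = 296·850 − 311·809
  = −311·4209 + 1540·850
  = 1540·5059 − 1851·4209
So 4209⁻¹ ≡ −1851 ≡ 3208 (mod 5059).

3208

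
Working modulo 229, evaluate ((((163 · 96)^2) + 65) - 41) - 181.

123

163 · 96 = 15648 ≡ 76 (mod 229)
(76)^2 ≡ 51 (mod 229)
51 + 65 = 116
116 - 41 = 75
75 - 181 = -106 ≡ 123 (mod 229)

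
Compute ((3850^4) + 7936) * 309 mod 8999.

6851

(3850)^4 ≡ 1755 (mod 8999)
1755 + 7936 = 9691 ≡ 692 (mod 8999)
692 * 309 = 213828 ≡ 6851 (mod 8999)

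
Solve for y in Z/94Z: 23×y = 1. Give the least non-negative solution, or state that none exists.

gcd(23, 94) = 1, so a unique solution mod 94 exists.
23⁻¹ ≡ 45 (mod 94).
y ≡ 45×1 ≡ 45 (mod 94).

45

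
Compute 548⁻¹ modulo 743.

743 = 1×548 + 195
548 = 2×195 + 158
195 = 1×158 + 37
158 = 4×37 + 10
37 = 3×10 + 7
10 = 1×7 + 3
7 = 2×3 + 1
3 = 3×1 + 0
gcd(548, 743) = 1, so the inverse exists.
Bézout: 1 = 163×743 − 221×548.
So 548⁻¹ ≡ −221 ≡ 522 (mod 743).

522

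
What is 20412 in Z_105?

42

20412 = 194×105 + 42, so 20412 ≡ 42 (mod 105).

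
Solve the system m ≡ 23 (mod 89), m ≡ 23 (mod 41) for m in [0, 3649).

23

89⁻¹ mod 41: 89*6 ≡ 1 (mod 41), so 89⁻¹ ≡ 6.
m = 23 + 89*((23 − 23)*6 mod 41) = 23 + 89*0 = 23.
Check: 23 mod 89 = 23, 23 mod 41 = 23. ✓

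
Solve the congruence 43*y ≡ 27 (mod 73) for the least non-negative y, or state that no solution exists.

21

gcd(43, 73) = 1, so a unique solution mod 73 exists.
43⁻¹ ≡ 17 (mod 73).
y ≡ 17*27 ≡ 21 (mod 73).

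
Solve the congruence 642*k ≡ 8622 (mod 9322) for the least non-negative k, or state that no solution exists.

2932

gcd(642, 9322) = 2, and 2 | 8622, so solutions exist.
Divide through by 2: 321*k ≡ 4311 (mod 4661).
321⁻¹ ≡ 2149 (mod 4661).
k ≡ 2149*4311 ≡ 2932 (mod 4661).
The smallest non-negative solution is k = 2932.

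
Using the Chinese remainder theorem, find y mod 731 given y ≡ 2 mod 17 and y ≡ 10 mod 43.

17⁻¹ mod 43: 17*38 ≡ 1 (mod 43), so 17⁻¹ ≡ 38.
y = 2 + 17*((10 − 2)*38 mod 43) = 2 + 17*3 = 53.

53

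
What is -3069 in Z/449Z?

-3069 = -7·449 + 74, so -3069 ≡ 74 (mod 449).

74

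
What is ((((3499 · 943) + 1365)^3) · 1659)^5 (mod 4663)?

4226

3499 · 943 = 3299557 ≡ 2816 (mod 4663)
2816 + 1365 = 4181
(4181)^3 ≡ 1777 (mod 4663)
1777 · 1659 = 2948043 ≡ 1027 (mod 4663)
(1027)^5 ≡ 4226 (mod 4663)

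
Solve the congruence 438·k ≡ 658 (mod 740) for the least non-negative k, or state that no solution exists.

211

gcd(438, 740) = 2, and 2 | 658, so solutions exist.
Divide through by 2: 219·k mod 370 = 329.
219⁻¹ ≡ 49 (mod 370).
k ≡ 49·329 ≡ 211 (mod 370).
The smallest non-negative solution is k = 211.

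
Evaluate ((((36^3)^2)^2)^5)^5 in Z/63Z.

36

(36)^3 ≡ 36 (mod 63)
(36)^2 ≡ 36 (mod 63)
(36)^2 ≡ 36 (mod 63)
(36)^5 ≡ 36 (mod 63)
(36)^5 ≡ 36 (mod 63)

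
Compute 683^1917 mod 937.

132

683^1 ≡ 683 (mod 937)
683^2 ≡ 683^2 = 466489 ≡ 800 (mod 937)
683^4 ≡ 800^2 = 640000 ≡ 29 (mod 937)
683^8 ≡ 29^2 = 841 (mod 937)
683^16 ≡ 841^2 = 707281 ≡ 783 (mod 937)
683^32 ≡ 783^2 = 613089 ≡ 291 (mod 937)
683^64 ≡ 291^2 = 84681 ≡ 351 (mod 937)
683^128 ≡ 351^2 = 123201 ≡ 454 (mod 937)
683^256 ≡ 454^2 = 206116 ≡ 913 (mod 937)
683^512 ≡ 913^2 = 833569 ≡ 576 (mod 937)
683^1024 ≡ 576^2 = 331776 ≡ 78 (mod 937)
683^1917 = 683^1024 · 683^512 · 683^256 · 683^64 · 683^32 · 683^16 · 683^8 · 683^4 · 683^1 ≡ 78 · 576 · 913 · 351 · 291 · 783 · 841 · 29 · 683 (mod 937).
Accumulate the product:
78 · 576 = 44928 ≡ 889
889 · 913 = 811657 ≡ 215
215 · 351 = 75465 ≡ 505
505 · 291 = 146955 ≡ 783
783 · 783 = 613089 ≡ 291
291 · 841 = 244731 ≡ 174
174 · 29 = 5046 ≡ 361
361 · 683 = 246563 ≡ 132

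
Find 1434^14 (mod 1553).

By square-and-multiply:
14 in binary is 1110, i.e. 14 = 8 + 4 + 2.
1434^1 ≡ 1434 (mod 1553)
1434^2 ≡ 1434^2 = 2056356 ≡ 184 (mod 1553)
1434^4 ≡ 184^2 = 33856 ≡ 1243 (mod 1553)
1434^8 ≡ 1243^2 = 1545049 ≡ 1367 (mod 1553)
1434^14 = 1434^8 × 1434^4 × 1434^2 ≡ 1367 × 1243 × 184 (mod 1553).
Accumulate the product:
1367 × 1243 = 1699181 ≡ 199
199 × 184 = 36616 ≡ 897

897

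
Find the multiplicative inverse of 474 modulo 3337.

3161

By the extended Euclidean algorithm:
3337 = 7*474 + 19
474 = 24*19 + 18
19 = 1*18 + 1
18 = 18*1 + 0
gcd(474, 3337) = 1, so the inverse exists.
Bézout: 1 = 25*3337 − 176*474.
So 474⁻¹ ≡ −176 ≡ 3161 (mod 3337).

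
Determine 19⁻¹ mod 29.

26

Run the extended Euclidean algorithm:
29 = 1·19 + 10
19 = 1·10 + 9
10 = 1·9 + 1
9 = 9·1 + 0
gcd(19, 29) = 1, so the inverse exists.
Bézout: 1 = 2·29 − 3·19.
So 19⁻¹ ≡ −3 ≡ 26 (mod 29).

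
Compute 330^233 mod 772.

440

Using repeated squaring:
233 in binary is 11101001, i.e. 233 = 128 + 64 + 32 + 8 + 1.
330^1 ≡ 330 (mod 772)
330^2 ≡ 330^2 = 108900 ≡ 48 (mod 772)
330^4 ≡ 48^2 = 2304 ≡ 760 (mod 772)
330^8 ≡ 760^2 = 577600 ≡ 144 (mod 772)
330^16 ≡ 144^2 = 20736 ≡ 664 (mod 772)
330^32 ≡ 664^2 = 440896 ≡ 84 (mod 772)
330^64 ≡ 84^2 = 7056 ≡ 108 (mod 772)
330^128 ≡ 108^2 = 11664 ≡ 84 (mod 772)
330^233 = 330^128 * 330^64 * 330^32 * 330^8 * 330^1 ≡ 84 * 108 * 84 * 144 * 330 (mod 772).
Accumulate the product:
84 * 108 = 9072 ≡ 580
580 * 84 = 48720 ≡ 84
84 * 144 = 12096 ≡ 516
516 * 330 = 170280 ≡ 440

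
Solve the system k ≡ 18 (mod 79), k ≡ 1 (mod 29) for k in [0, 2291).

1045

79⁻¹ mod 29: 79×18 ≡ 1 (mod 29), so 79⁻¹ ≡ 18.
k = 18 + 79×((1 − 18)×18 mod 29) = 18 + 79×13 = 1045.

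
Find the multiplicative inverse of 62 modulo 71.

Apply the Euclidean algorithm and back-substitute:
71 = 1×62 + 9
62 = 6×9 + 8
9 = 1×8 + 1
8 = 8×1 + 0
gcd(62, 71) = 1, so the inverse exists.
Bézout: 1 = 7×71 − 8×62.
So 62⁻¹ ≡ −8 ≡ 63 (mod 71).

63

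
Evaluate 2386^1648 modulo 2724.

1744

1648 in binary is 11001110000, i.e. 1648 = 1024 + 512 + 64 + 32 + 16.
2386^1 ≡ 2386 (mod 2724)
2386^2 ≡ 2386^2 = 5692996 ≡ 2560 (mod 2724)
2386^4 ≡ 2560^2 = 6553600 ≡ 2380 (mod 2724)
2386^8 ≡ 2380^2 = 5664400 ≡ 1204 (mod 2724)
2386^16 ≡ 1204^2 = 1449616 ≡ 448 (mod 2724)
2386^32 ≡ 448^2 = 200704 ≡ 1852 (mod 2724)
2386^64 ≡ 1852^2 = 3429904 ≡ 388 (mod 2724)
2386^128 ≡ 388^2 = 150544 ≡ 724 (mod 2724)
2386^256 ≡ 724^2 = 524176 ≡ 1168 (mod 2724)
2386^512 ≡ 1168^2 = 1364224 ≡ 2224 (mod 2724)
2386^1024 ≡ 2224^2 = 4946176 ≡ 2116 (mod 2724)
2386^1648 = 2386^1024 × 2386^512 × 2386^64 × 2386^32 × 2386^16 ≡ 2116 × 2224 × 388 × 1852 × 448 (mod 2724).
Accumulate the product:
2116 × 2224 = 4705984 ≡ 1636
1636 × 388 = 634768 ≡ 76
76 × 1852 = 140752 ≡ 1828
1828 × 448 = 818944 ≡ 1744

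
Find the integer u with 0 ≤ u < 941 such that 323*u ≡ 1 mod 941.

By the extended Euclidean algorithm:
941 = 2·323 + 295
323 = 1·295 + 28
295 = 10·28 + 15
28 = 1·15 + 13
15 = 1·13 + 2
13 = 6·2 + 1
2 = 2·1 + 0
gcd(323, 941) = 1, so the inverse exists.
Bézout: 1 = −150·941 + 437·323.
So 323⁻¹ ≡ 437 (mod 941).

437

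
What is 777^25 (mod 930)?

807

25 in binary is 11001, i.e. 25 = 16 + 8 + 1.
777^1 ≡ 777 (mod 930)
777^2 ≡ 777^2 = 603729 ≡ 159 (mod 930)
777^4 ≡ 159^2 = 25281 ≡ 171 (mod 930)
777^8 ≡ 171^2 = 29241 ≡ 411 (mod 930)
777^16 ≡ 411^2 = 168921 ≡ 591 (mod 930)
777^25 = 777^16 × 777^8 × 777^1 ≡ 591 × 411 × 777 (mod 930).
Accumulate the product:
591 × 411 = 242901 ≡ 171
171 × 777 = 132867 ≡ 807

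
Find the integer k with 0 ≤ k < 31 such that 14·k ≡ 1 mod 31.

20

Apply the Euclidean algorithm and back-substitute:
31 = 2*14 + 3
14 = 4*3 + 2
3 = 1*2 + 1
2 = 2*1 + 0
gcd(14, 31) = 1, so the inverse exists.
Back-substitute for 1:
1 = 1*3 − 1*2
  = −1*14 + 5*3
  = 5*31 − 11*14
So 14⁻¹ ≡ −11 ≡ 20 (mod 31).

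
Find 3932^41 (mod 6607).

412

41 in binary is 101001, i.e. 41 = 32 + 8 + 1.
3932^1 ≡ 3932 (mod 6607)
3932^2 ≡ 3932^2 = 15460624 ≡ 244 (mod 6607)
3932^4 ≡ 244^2 = 59536 ≡ 73 (mod 6607)
3932^8 ≡ 73^2 = 5329 (mod 6607)
3932^16 ≡ 5329^2 = 28398241 ≡ 1355 (mod 6607)
3932^32 ≡ 1355^2 = 1836025 ≡ 5886 (mod 6607)
3932^41 = 3932^32 · 3932^8 · 3932^1 ≡ 5886 · 5329 · 3932 (mod 6607).
Accumulate the product:
5886 · 5329 = 31366494 ≡ 3065
3065 · 3932 = 12051580 ≡ 412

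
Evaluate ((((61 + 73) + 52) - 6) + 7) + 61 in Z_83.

82

61 + 73 = 134 ≡ 51 (mod 83)
51 + 52 = 103 ≡ 20 (mod 83)
20 - 6 = 14
14 + 7 = 21
21 + 61 = 82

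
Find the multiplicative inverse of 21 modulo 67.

16

Run the extended Euclidean algorithm:
67 = 3·21 + 4
21 = 5·4 + 1
4 = 4·1 + 0
gcd(21, 67) = 1, so the inverse exists.
Back-substitute for 1:
1 = 1·21 − 5·4
  = −5·67 + 16·21
So 21⁻¹ ≡ 16 (mod 67).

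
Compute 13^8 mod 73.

32

13^1 ≡ 13 (mod 73)
13^2 ≡ 13^2 = 169 ≡ 23 (mod 73)
13^4 ≡ 23^2 = 529 ≡ 18 (mod 73)
13^8 ≡ 18^2 = 324 ≡ 32 (mod 73)
So 13^8 ≡ 32 (mod 73).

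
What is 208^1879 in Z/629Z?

Compute successive squares:
1879 in binary is 11101010111, i.e. 1879 = 1024 + 512 + 256 + 64 + 16 + 4 + 2 + 1.
208^1 ≡ 208 (mod 629)
208^2 ≡ 208^2 = 43264 ≡ 492 (mod 629)
208^4 ≡ 492^2 = 242064 ≡ 528 (mod 629)
208^8 ≡ 528^2 = 278784 ≡ 137 (mod 629)
208^16 ≡ 137^2 = 18769 ≡ 528 (mod 629)
208^32 ≡ 528^2 = 278784 ≡ 137 (mod 629)
208^64 ≡ 137^2 = 18769 ≡ 528 (mod 629)
208^128 ≡ 528^2 = 278784 ≡ 137 (mod 629)
208^256 ≡ 137^2 = 18769 ≡ 528 (mod 629)
208^512 ≡ 528^2 = 278784 ≡ 137 (mod 629)
208^1024 ≡ 137^2 = 18769 ≡ 528 (mod 629)
208^1879 = 208^1024 × 208^512 × 208^256 × 208^64 × 208^16 × 208^4 × 208^2 × 208^1 ≡ 528 × 137 × 528 × 528 × 528 × 528 × 492 × 208 (mod 629).
Accumulate the product:
528 × 137 = 72336 ≡ 1
1 × 528 = 528
528 × 528 = 278784 ≡ 137
137 × 528 = 72336 ≡ 1
1 × 528 = 528
528 × 492 = 259776 ≡ 628
628 × 208 = 130624 ≡ 421

421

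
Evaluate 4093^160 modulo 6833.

4050

Using repeated squaring:
160 in binary is 10100000, i.e. 160 = 128 + 32.
4093^1 ≡ 4093 (mod 6833)
4093^2 ≡ 4093^2 = 16752649 ≡ 4966 (mod 6833)
4093^4 ≡ 4966^2 = 24661156 ≡ 859 (mod 6833)
4093^8 ≡ 859^2 = 737881 ≡ 6750 (mod 6833)
4093^16 ≡ 6750^2 = 45562500 ≡ 56 (mod 6833)
4093^32 ≡ 56^2 = 3136 (mod 6833)
4093^64 ≡ 3136^2 = 9834496 ≡ 1809 (mod 6833)
4093^128 ≡ 1809^2 = 3272481 ≡ 6307 (mod 6833)
4093^160 = 4093^128 · 4093^32 ≡ 6307 · 3136 (mod 6833).
6307 · 3136 = 19778752 ≡ 4050 (mod 6833).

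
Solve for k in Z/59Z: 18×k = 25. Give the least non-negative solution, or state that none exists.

44

gcd(18, 59) = 1, so a unique solution mod 59 exists.
18⁻¹ ≡ 23 (mod 59).
k ≡ 23×25 ≡ 44 (mod 59).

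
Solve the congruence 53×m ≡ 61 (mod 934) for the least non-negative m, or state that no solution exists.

gcd(53, 934) = 1, so a unique solution mod 934 exists.
53⁻¹ ≡ 141 (mod 934).
m ≡ 141×61 ≡ 195 (mod 934).

195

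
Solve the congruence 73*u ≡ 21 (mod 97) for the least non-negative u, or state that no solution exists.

84

gcd(73, 97) = 1, so a unique solution mod 97 exists.
73⁻¹ ≡ 4 (mod 97).
u ≡ 4*21 ≡ 84 (mod 97).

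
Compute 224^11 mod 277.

By square-and-multiply:
11 in binary is 1011, i.e. 11 = 8 + 2 + 1.
224^1 ≡ 224 (mod 277)
224^2 ≡ 224^2 = 50176 ≡ 39 (mod 277)
224^4 ≡ 39^2 = 1521 ≡ 136 (mod 277)
224^8 ≡ 136^2 = 18496 ≡ 214 (mod 277)
224^11 = 224^8 · 224^2 · 224^1 ≡ 214 · 39 · 224 (mod 277).
Accumulate the product:
214 · 39 = 8346 ≡ 36
36 · 224 = 8064 ≡ 31

31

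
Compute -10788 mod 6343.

-10788 = -2·6343 + 1898, so -10788 ≡ 1898 (mod 6343).

1898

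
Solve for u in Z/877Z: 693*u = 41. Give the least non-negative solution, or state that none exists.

138

gcd(693, 877) = 1, so a unique solution mod 877 exists.
693⁻¹ ≡ 367 (mod 877).
u ≡ 367*41 ≡ 138 (mod 877).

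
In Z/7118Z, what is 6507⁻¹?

Run the extended Euclidean algorithm:
7118 = 1·6507 + 611
6507 = 10·611 + 397
611 = 1·397 + 214
397 = 1·214 + 183
214 = 1·183 + 31
183 = 5·31 + 28
31 = 1·28 + 3
28 = 9·3 + 1
3 = 3·1 + 0
gcd(6507, 7118) = 1, so the inverse exists.
Back-substitute for 1:
1 = 1·28 − 9·3
  = −9·31 + 10·28
  = 10·183 − 59·31
  = −59·214 + 69·183
  = 69·397 − 128·214
  = −128·611 + 197·397
  = 197·6507 − 2098·611
  = −2098·7118 + 2295·6507
So 6507⁻¹ ≡ 2295 (mod 7118).

2295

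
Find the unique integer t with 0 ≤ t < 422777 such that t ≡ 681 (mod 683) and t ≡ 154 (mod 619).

292322

683⁻¹ mod 619: 683*590 ≡ 1 (mod 619), so 683⁻¹ ≡ 590.
t = 681 + 683*((154 − 681)*590 mod 619) = 681 + 683*427 = 292322.
Check: 292322 mod 683 = 681, 292322 mod 619 = 154. ✓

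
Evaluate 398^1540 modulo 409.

By square-and-multiply:
398^1 ≡ 398 (mod 409)
398^2 ≡ 398^2 = 158404 ≡ 121 (mod 409)
398^4 ≡ 121^2 = 14641 ≡ 326 (mod 409)
398^8 ≡ 326^2 = 106276 ≡ 345 (mod 409)
398^16 ≡ 345^2 = 119025 ≡ 6 (mod 409)
398^32 ≡ 6^2 = 36 (mod 409)
398^64 ≡ 36^2 = 1296 ≡ 69 (mod 409)
398^128 ≡ 69^2 = 4761 ≡ 262 (mod 409)
398^256 ≡ 262^2 = 68644 ≡ 341 (mod 409)
398^512 ≡ 341^2 = 116281 ≡ 125 (mod 409)
398^1024 ≡ 125^2 = 15625 ≡ 83 (mod 409)
398^1540 = 398^1024 · 398^512 · 398^4 ≡ 83 · 125 · 326 (mod 409).
Accumulate the product:
83 · 125 = 10375 ≡ 150
150 · 326 = 48900 ≡ 229

229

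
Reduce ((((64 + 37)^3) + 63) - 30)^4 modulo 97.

64 + 37 = 101 ≡ 4 (mod 97)
(4)^3 ≡ 64 (mod 97)
64 + 63 = 127 ≡ 30 (mod 97)
30 - 30 = 0
(0)^4 ≡ 0 (mod 97)

0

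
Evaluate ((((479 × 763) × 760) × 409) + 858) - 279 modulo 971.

662

479 × 763 = 365477 ≡ 381 (mod 971)
381 × 760 = 289560 ≡ 202 (mod 971)
202 × 409 = 82618 ≡ 83 (mod 971)
83 + 858 = 941
941 - 279 = 662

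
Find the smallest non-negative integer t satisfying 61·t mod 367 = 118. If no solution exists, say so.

26

gcd(61, 367) = 1, so a unique solution mod 367 exists.
61⁻¹ ≡ 361 (mod 367).
t ≡ 361·118 ≡ 26 (mod 367).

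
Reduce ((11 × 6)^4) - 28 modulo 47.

9

11 × 6 = 66 ≡ 19 (mod 47)
(19)^4 ≡ 37 (mod 47)
37 - 28 = 9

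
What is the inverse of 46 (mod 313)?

279

Run the extended Euclidean algorithm:
313 = 6·46 + 37
46 = 1·37 + 9
37 = 4·9 + 1
9 = 9·1 + 0
gcd(46, 313) = 1, so the inverse exists.
Bézout: 1 = 5·313 − 34·46.
So 46⁻¹ ≡ −34 ≡ 279 (mod 313).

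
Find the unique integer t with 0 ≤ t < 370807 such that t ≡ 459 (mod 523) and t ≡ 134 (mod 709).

523⁻¹ mod 709: 523×324 ≡ 1 (mod 709), so 523⁻¹ ≡ 324.
t = 459 + 523×((134 − 459)×324 mod 709) = 459 + 523×341 = 178802.

178802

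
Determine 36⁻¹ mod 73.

By the extended Euclidean algorithm:
73 = 2·36 + 1
36 = 36·1 + 0
gcd(36, 73) = 1, so the inverse exists.
Back-substitute for 1:
1 = 1·73 − 2·36
So 36⁻¹ ≡ −2 ≡ 71 (mod 73).

71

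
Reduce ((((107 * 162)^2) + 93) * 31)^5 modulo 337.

107 * 162 = 17334 ≡ 147 (mod 337)
(147)^2 ≡ 41 (mod 337)
41 + 93 = 134
134 * 31 = 4154 ≡ 110 (mod 337)
(110)^5 ≡ 82 (mod 337)

82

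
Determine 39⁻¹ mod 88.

Run the extended Euclidean algorithm:
88 = 2*39 + 10
39 = 3*10 + 9
10 = 1*9 + 1
9 = 9*1 + 0
gcd(39, 88) = 1, so the inverse exists.
Back-substitute for 1:
1 = 1*10 − 1*9
  = −1*39 + 4*10
  = 4*88 − 9*39
So 39⁻¹ ≡ −9 ≡ 79 (mod 88).

79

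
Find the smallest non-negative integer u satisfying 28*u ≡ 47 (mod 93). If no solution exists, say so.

5

gcd(28, 93) = 1, so a unique solution mod 93 exists.
28⁻¹ ≡ 10 (mod 93).
u ≡ 10*47 ≡ 5 (mod 93).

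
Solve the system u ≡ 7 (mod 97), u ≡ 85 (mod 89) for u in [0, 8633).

3111

97⁻¹ mod 89: 97·78 ≡ 1 (mod 89), so 97⁻¹ ≡ 78.
u = 7 + 97·((85 − 7)·78 mod 89) = 7 + 97·32 = 3111.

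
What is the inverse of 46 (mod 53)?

53 = 1×46 + 7
46 = 6×7 + 4
7 = 1×4 + 3
4 = 1×3 + 1
3 = 3×1 + 0
gcd(46, 53) = 1, so the inverse exists.
Bézout: 1 = −13×53 + 15×46.
So 46⁻¹ ≡ 15 (mod 53).

15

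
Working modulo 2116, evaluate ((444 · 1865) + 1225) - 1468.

461

444 · 1865 = 828060 ≡ 704 (mod 2116)
704 + 1225 = 1929
1929 - 1468 = 461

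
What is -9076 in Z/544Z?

172

-9076 = -17*544 + 172, so -9076 ≡ 172 (mod 544).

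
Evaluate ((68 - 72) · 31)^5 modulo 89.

68 - 72 = -4 ≡ 85 (mod 89)
85 · 31 = 2635 ≡ 54 (mod 89)
(54)^5 ≡ 51 (mod 89)

51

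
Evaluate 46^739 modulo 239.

103

Using repeated squaring:
739 in binary is 1011100011, i.e. 739 = 512 + 128 + 64 + 32 + 2 + 1.
46^1 ≡ 46 (mod 239)
46^2 ≡ 46^2 = 2116 ≡ 204 (mod 239)
46^4 ≡ 204^2 = 41616 ≡ 30 (mod 239)
46^8 ≡ 30^2 = 900 ≡ 183 (mod 239)
46^16 ≡ 183^2 = 33489 ≡ 29 (mod 239)
46^32 ≡ 29^2 = 841 ≡ 124 (mod 239)
46^64 ≡ 124^2 = 15376 ≡ 80 (mod 239)
46^128 ≡ 80^2 = 6400 ≡ 186 (mod 239)
46^256 ≡ 186^2 = 34596 ≡ 180 (mod 239)
46^512 ≡ 180^2 = 32400 ≡ 135 (mod 239)
46^739 = 46^512 * 46^128 * 46^64 * 46^32 * 46^2 * 46^1 ≡ 135 * 186 * 80 * 124 * 204 * 46 (mod 239).
Accumulate the product:
135 * 186 = 25110 ≡ 15
15 * 80 = 1200 ≡ 5
5 * 124 = 620 ≡ 142
142 * 204 = 28968 ≡ 49
49 * 46 = 2254 ≡ 103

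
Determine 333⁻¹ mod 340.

Apply the Euclidean algorithm and back-substitute:
340 = 1·333 + 7
333 = 47·7 + 4
7 = 1·4 + 3
4 = 1·3 + 1
3 = 3·1 + 0
gcd(333, 340) = 1, so the inverse exists.
Back-substitute for 1:
1 = 1·4 − 1·3
  = −1·7 + 2·4
  = 2·333 − 95·7
  = −95·340 + 97·333
So 333⁻¹ ≡ 97 (mod 340).

97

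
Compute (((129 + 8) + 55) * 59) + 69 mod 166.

129 + 8 = 137
137 + 55 = 192 ≡ 26 (mod 166)
26 * 59 = 1534 ≡ 40 (mod 166)
40 + 69 = 109

109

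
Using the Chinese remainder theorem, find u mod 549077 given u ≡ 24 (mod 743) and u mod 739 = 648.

743⁻¹ mod 739: 743×185 ≡ 1 (mod 739), so 743⁻¹ ≡ 185.
u = 24 + 743×((648 − 24)×185 mod 739) = 24 + 743×156 = 115932.
Check: 115932 mod 743 = 24, 115932 mod 739 = 648. ✓

115932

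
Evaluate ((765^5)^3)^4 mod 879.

(765)^5 ≡ 213 (mod 879)
(213)^3 ≡ 750 (mod 879)
(750)^4 ≡ 84 (mod 879)

84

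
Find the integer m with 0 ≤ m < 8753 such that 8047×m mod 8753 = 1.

Apply the Euclidean algorithm and back-substitute:
8753 = 1·8047 + 706
8047 = 11·706 + 281
706 = 2·281 + 144
281 = 1·144 + 137
144 = 1·137 + 7
137 = 19·7 + 4
7 = 1·4 + 3
4 = 1·3 + 1
3 = 3·1 + 0
gcd(8047, 8753) = 1, so the inverse exists.
Back-substitute for 1:
1 = 1·4 − 1·3
  = −1·7 + 2·4
  = 2·137 − 39·7
  = −39·144 + 41·137
  = 41·281 − 80·144
  = −80·706 + 201·281
  = 201·8047 − 2291·706
  = −2291·8753 + 2492·8047
So 8047⁻¹ ≡ 2492 (mod 8753).

2492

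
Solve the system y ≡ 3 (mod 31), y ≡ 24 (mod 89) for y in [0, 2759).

1181

31⁻¹ mod 89: 31×23 ≡ 1 (mod 89), so 31⁻¹ ≡ 23.
y = 3 + 31×((24 − 3)×23 mod 89) = 3 + 31×38 = 1181.
Check: 1181 mod 31 = 3, 1181 mod 89 = 24. ✓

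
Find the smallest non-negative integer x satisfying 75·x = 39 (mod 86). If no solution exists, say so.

gcd(75, 86) = 1, so a unique solution mod 86 exists.
75⁻¹ ≡ 39 (mod 86).
x ≡ 39·39 ≡ 59 (mod 86).

59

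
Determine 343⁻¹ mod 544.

544 = 1*343 + 201
343 = 1*201 + 142
201 = 1*142 + 59
142 = 2*59 + 24
59 = 2*24 + 11
24 = 2*11 + 2
11 = 5*2 + 1
2 = 2*1 + 0
gcd(343, 544) = 1, so the inverse exists.
Bézout: 1 = 157*544 − 249*343.
So 343⁻¹ ≡ −249 ≡ 295 (mod 544).

295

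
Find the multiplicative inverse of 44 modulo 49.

39

49 = 1×44 + 5
44 = 8×5 + 4
5 = 1×4 + 1
4 = 4×1 + 0
gcd(44, 49) = 1, so the inverse exists.
Bézout: 1 = 9×49 − 10×44.
So 44⁻¹ ≡ −10 ≡ 39 (mod 49).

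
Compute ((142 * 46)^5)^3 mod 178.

142 * 46 = 6532 ≡ 124 (mod 178)
(124)^5 ≡ 38 (mod 178)
(38)^3 ≡ 48 (mod 178)

48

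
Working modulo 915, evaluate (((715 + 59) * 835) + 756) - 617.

439

715 + 59 = 774
774 * 835 = 646290 ≡ 300 (mod 915)
300 + 756 = 1056 ≡ 141 (mod 915)
141 - 617 = -476 ≡ 439 (mod 915)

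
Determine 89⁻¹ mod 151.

Apply the Euclidean algorithm and back-substitute:
151 = 1·89 + 62
89 = 1·62 + 27
62 = 2·27 + 8
27 = 3·8 + 3
8 = 2·3 + 2
3 = 1·2 + 1
2 = 2·1 + 0
gcd(89, 151) = 1, so the inverse exists.
Bézout: 1 = −33·151 + 56·89.
So 89⁻¹ ≡ 56 (mod 151).

56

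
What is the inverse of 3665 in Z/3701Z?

514

3701 = 1×3665 + 36
3665 = 101×36 + 29
36 = 1×29 + 7
29 = 4×7 + 1
7 = 7×1 + 0
gcd(3665, 3701) = 1, so the inverse exists.
Back-substitute for 1:
1 = 1×29 − 4×7
  = −4×36 + 5×29
  = 5×3665 − 509×36
  = −509×3701 + 514×3665
So 3665⁻¹ ≡ 514 (mod 3701).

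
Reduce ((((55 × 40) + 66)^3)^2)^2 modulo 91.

1

55 × 40 = 2200 ≡ 16 (mod 91)
16 + 66 = 82
(82)^3 ≡ 90 (mod 91)
(90)^2 ≡ 1 (mod 91)
(1)^2 ≡ 1 (mod 91)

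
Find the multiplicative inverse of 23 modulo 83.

65

83 = 3*23 + 14
23 = 1*14 + 9
14 = 1*9 + 5
9 = 1*5 + 4
5 = 1*4 + 1
4 = 4*1 + 0
gcd(23, 83) = 1, so the inverse exists.
Bézout: 1 = 5*83 − 18*23.
So 23⁻¹ ≡ −18 ≡ 65 (mod 83).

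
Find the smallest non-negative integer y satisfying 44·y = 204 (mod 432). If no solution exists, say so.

gcd(44, 432) = 4, and 4 | 204, so solutions exist.
Divide through by 4: 11·y ≡ 51 (mod 108).
11⁻¹ ≡ 59 (mod 108).
y ≡ 59·51 ≡ 93 (mod 108).
The smallest non-negative solution is y = 93.

93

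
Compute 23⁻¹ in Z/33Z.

23

33 = 1×23 + 10
23 = 2×10 + 3
10 = 3×3 + 1
3 = 3×1 + 0
gcd(23, 33) = 1, so the inverse exists.
Back-substitute for 1:
1 = 1×10 − 3×3
  = −3×23 + 7×10
  = 7×33 − 10×23
So 23⁻¹ ≡ −10 ≡ 23 (mod 33).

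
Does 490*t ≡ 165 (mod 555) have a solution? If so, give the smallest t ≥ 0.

gcd(490, 555) = 5, and 5 | 165, so solutions exist.
Divide through by 5: 98*t mod 111 = 33.
98⁻¹ ≡ 17 (mod 111).
t ≡ 17*33 ≡ 6 (mod 111).
The smallest non-negative solution is t = 6.

6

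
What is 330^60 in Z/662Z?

Using repeated squaring:
60 in binary is 111100, i.e. 60 = 32 + 16 + 8 + 4.
330^1 ≡ 330 (mod 662)
330^2 ≡ 330^2 = 108900 ≡ 332 (mod 662)
330^4 ≡ 332^2 = 110224 ≡ 332 (mod 662)
330^8 ≡ 332^2 = 110224 ≡ 332 (mod 662)
330^16 ≡ 332^2 = 110224 ≡ 332 (mod 662)
330^32 ≡ 332^2 = 110224 ≡ 332 (mod 662)
330^60 = 330^32 * 330^16 * 330^8 * 330^4 ≡ 332 * 332 * 332 * 332 (mod 662).
Accumulate the product:
332 * 332 = 110224 ≡ 332
332 * 332 = 110224 ≡ 332
332 * 332 = 110224 ≡ 332

332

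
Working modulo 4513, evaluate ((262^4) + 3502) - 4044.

(262)^4 ≡ 2514 (mod 4513)
2514 + 3502 = 6016 ≡ 1503 (mod 4513)
1503 - 4044 = -2541 ≡ 1972 (mod 4513)

1972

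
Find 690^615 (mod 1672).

824

Using repeated squaring:
615 in binary is 1001100111, i.e. 615 = 512 + 64 + 32 + 4 + 2 + 1.
690^1 ≡ 690 (mod 1672)
690^2 ≡ 690^2 = 476100 ≡ 1252 (mod 1672)
690^4 ≡ 1252^2 = 1567504 ≡ 840 (mod 1672)
690^8 ≡ 840^2 = 705600 ≡ 16 (mod 1672)
690^16 ≡ 16^2 = 256 (mod 1672)
690^32 ≡ 256^2 = 65536 ≡ 328 (mod 1672)
690^64 ≡ 328^2 = 107584 ≡ 576 (mod 1672)
690^128 ≡ 576^2 = 331776 ≡ 720 (mod 1672)
690^256 ≡ 720^2 = 518400 ≡ 80 (mod 1672)
690^512 ≡ 80^2 = 6400 ≡ 1384 (mod 1672)
690^615 = 690^512 * 690^64 * 690^32 * 690^4 * 690^2 * 690^1 ≡ 1384 * 576 * 328 * 840 * 1252 * 690 (mod 1672).
Accumulate the product:
1384 * 576 = 797184 ≡ 1312
1312 * 328 = 430336 ≡ 632
632 * 840 = 530880 ≡ 856
856 * 1252 = 1071712 ≡ 1632
1632 * 690 = 1126080 ≡ 824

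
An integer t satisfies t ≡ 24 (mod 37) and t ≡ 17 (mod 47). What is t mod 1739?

1615

37⁻¹ mod 47: 37×14 ≡ 1 (mod 47), so 37⁻¹ ≡ 14.
t = 24 + 37×((17 − 24)×14 mod 47) = 24 + 37×43 = 1615.
Check: 1615 mod 37 = 24, 1615 mod 47 = 17. ✓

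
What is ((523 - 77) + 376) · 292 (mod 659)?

148

523 - 77 = 446
446 + 376 = 822 ≡ 163 (mod 659)
163 · 292 = 47596 ≡ 148 (mod 659)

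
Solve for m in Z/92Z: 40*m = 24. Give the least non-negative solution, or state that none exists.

19

gcd(40, 92) = 4, and 4 | 24, so solutions exist.
Divide through by 4: 10*m ≡ 6 mod 23.
10⁻¹ ≡ 7 (mod 23).
m ≡ 7*6 ≡ 19 (mod 23).
The smallest non-negative solution is m = 19.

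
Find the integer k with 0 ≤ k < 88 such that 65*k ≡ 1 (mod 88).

65

Run the extended Euclidean algorithm:
88 = 1*65 + 23
65 = 2*23 + 19
23 = 1*19 + 4
19 = 4*4 + 3
4 = 1*3 + 1
3 = 3*1 + 0
gcd(65, 88) = 1, so the inverse exists.
Bézout: 1 = 17*88 − 23*65.
So 65⁻¹ ≡ −23 ≡ 65 (mod 88).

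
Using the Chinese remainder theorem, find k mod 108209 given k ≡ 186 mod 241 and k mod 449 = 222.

241⁻¹ mod 449: 241·313 ≡ 1 (mod 449), so 241⁻¹ ≡ 313.
k = 186 + 241·((222 − 186)·313 mod 449) = 186 + 241·43 = 10549.

10549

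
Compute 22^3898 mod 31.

By square-and-multiply:
3898 in binary is 111100111010, i.e. 3898 = 2048 + 1024 + 512 + 256 + 32 + 16 + 8 + 2.
22^1 ≡ 22 (mod 31)
22^2 ≡ 22^2 = 484 ≡ 19 (mod 31)
22^4 ≡ 19^2 = 361 ≡ 20 (mod 31)
22^8 ≡ 20^2 = 400 ≡ 28 (mod 31)
22^16 ≡ 28^2 = 784 ≡ 9 (mod 31)
22^32 ≡ 9^2 = 81 ≡ 19 (mod 31)
22^64 ≡ 19^2 = 361 ≡ 20 (mod 31)
22^128 ≡ 20^2 = 400 ≡ 28 (mod 31)
22^256 ≡ 28^2 = 784 ≡ 9 (mod 31)
22^512 ≡ 9^2 = 81 ≡ 19 (mod 31)
22^1024 ≡ 19^2 = 361 ≡ 20 (mod 31)
22^2048 ≡ 20^2 = 400 ≡ 28 (mod 31)
22^3898 = 22^2048 × 22^1024 × 22^512 × 22^256 × 22^32 × 22^16 × 22^8 × 22^2 ≡ 28 × 20 × 19 × 9 × 19 × 9 × 28 × 19 (mod 31).
Accumulate the product:
28 × 20 = 560 ≡ 2
2 × 19 = 38 ≡ 7
7 × 9 = 63 ≡ 1
1 × 19 = 19
19 × 9 = 171 ≡ 16
16 × 28 = 448 ≡ 14
14 × 19 = 266 ≡ 18

18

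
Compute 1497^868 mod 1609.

868 in binary is 1101100100, i.e. 868 = 512 + 256 + 64 + 32 + 4.
1497^1 ≡ 1497 (mod 1609)
1497^2 ≡ 1497^2 = 2241009 ≡ 1281 (mod 1609)
1497^4 ≡ 1281^2 = 1640961 ≡ 1390 (mod 1609)
1497^8 ≡ 1390^2 = 1932100 ≡ 1300 (mod 1609)
1497^16 ≡ 1300^2 = 1690000 ≡ 550 (mod 1609)
1497^32 ≡ 550^2 = 302500 ≡ 8 (mod 1609)
1497^64 ≡ 8^2 = 64 (mod 1609)
1497^128 ≡ 64^2 = 4096 ≡ 878 (mod 1609)
1497^256 ≡ 878^2 = 770884 ≡ 173 (mod 1609)
1497^512 ≡ 173^2 = 29929 ≡ 967 (mod 1609)
1497^868 = 1497^512 * 1497^256 * 1497^64 * 1497^32 * 1497^4 ≡ 967 * 173 * 64 * 8 * 1390 (mod 1609).
Accumulate the product:
967 * 173 = 167291 ≡ 1564
1564 * 64 = 100096 ≡ 338
338 * 8 = 2704 ≡ 1095
1095 * 1390 = 1522050 ≡ 1545

1545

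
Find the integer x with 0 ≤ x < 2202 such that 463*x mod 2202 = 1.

799

2202 = 4×463 + 350
463 = 1×350 + 113
350 = 3×113 + 11
113 = 10×11 + 3
11 = 3×3 + 2
3 = 1×2 + 1
2 = 2×1 + 0
gcd(463, 2202) = 1, so the inverse exists.
Bézout: 1 = −168×2202 + 799×463.
So 463⁻¹ ≡ 799 (mod 2202).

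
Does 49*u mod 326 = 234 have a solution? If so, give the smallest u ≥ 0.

58

gcd(49, 326) = 1, so a unique solution mod 326 exists.
49⁻¹ ≡ 173 (mod 326).
u ≡ 173*234 ≡ 58 (mod 326).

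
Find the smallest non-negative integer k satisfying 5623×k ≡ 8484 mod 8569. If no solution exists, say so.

3505

gcd(5623, 8569) = 1, so a unique solution mod 8569 exists.
5623⁻¹ ≡ 1975 (mod 8569).
k ≡ 1975×8484 ≡ 3505 (mod 8569).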